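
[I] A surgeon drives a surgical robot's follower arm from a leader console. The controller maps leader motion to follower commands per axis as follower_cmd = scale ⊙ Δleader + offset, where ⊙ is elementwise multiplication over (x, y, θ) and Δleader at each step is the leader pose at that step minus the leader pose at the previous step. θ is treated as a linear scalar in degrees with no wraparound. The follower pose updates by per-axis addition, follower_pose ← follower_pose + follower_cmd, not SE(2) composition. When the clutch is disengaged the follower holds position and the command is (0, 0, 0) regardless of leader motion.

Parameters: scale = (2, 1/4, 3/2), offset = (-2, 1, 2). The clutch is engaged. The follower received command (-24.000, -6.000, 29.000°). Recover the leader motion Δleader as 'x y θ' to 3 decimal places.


-11.000 -28.000 18.000

axis x: (-24.000 − -2) / (2) = -11.000
axis y: (-6.000 − 1) / (1/4) = -28.000
axis θ: (29.000 − 2) / (3/2) = 18.000


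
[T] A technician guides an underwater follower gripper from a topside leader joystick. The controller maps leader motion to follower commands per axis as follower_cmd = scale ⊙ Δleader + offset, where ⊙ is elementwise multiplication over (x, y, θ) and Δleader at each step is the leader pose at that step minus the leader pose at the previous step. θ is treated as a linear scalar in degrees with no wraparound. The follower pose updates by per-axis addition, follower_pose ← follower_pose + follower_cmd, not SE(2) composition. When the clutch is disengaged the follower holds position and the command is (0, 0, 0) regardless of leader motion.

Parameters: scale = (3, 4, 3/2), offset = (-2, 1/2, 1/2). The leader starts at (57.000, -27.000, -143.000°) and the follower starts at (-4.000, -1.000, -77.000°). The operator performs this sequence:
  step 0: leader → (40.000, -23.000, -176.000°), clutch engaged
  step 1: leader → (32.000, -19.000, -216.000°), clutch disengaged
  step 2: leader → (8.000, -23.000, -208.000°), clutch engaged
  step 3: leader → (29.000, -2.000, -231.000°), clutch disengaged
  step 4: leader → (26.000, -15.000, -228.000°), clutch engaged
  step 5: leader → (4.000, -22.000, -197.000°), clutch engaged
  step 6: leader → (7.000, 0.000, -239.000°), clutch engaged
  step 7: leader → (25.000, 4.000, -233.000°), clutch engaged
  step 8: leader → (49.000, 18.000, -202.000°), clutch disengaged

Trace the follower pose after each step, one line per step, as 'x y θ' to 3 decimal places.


step 0: Δleader=(-17.000, 4.000, -33.000°), engaged; cmd=(-53.000, 16.500, -49.000°) → follower=(-57.000, 15.500, -126.000°)
step 1: Δleader=(-8.000, 4.000, -40.000°), disengaged; cmd=(0,0,0) → follower holds at (-57.000, 15.500, -126.000°)
step 2: Δleader=(-24.000, -4.000, 8.000°), engaged; cmd=(-74.000, -15.500, 12.500°) → follower=(-131.000, 0.000, -113.500°)
step 3: Δleader=(21.000, 21.000, -23.000°), disengaged; cmd=(0,0,0) → follower holds at (-131.000, 0.000, -113.500°)
step 4: Δleader=(-3.000, -13.000, 3.000°), engaged; cmd=(-11.000, -51.500, 5.000°) → follower=(-142.000, -51.500, -108.500°)
step 5: Δleader=(-22.000, -7.000, 31.000°), engaged; cmd=(-68.000, -27.500, 47.000°) → follower=(-210.000, -79.000, -61.500°)
step 6: Δleader=(3.000, 22.000, -42.000°), engaged; cmd=(7.000, 88.500, -62.500°) → follower=(-203.000, 9.500, -124.000°)
step 7: Δleader=(18.000, 4.000, 6.000°), engaged; cmd=(52.000, 16.500, 9.500°) → follower=(-151.000, 26.000, -114.500°)
step 8: Δleader=(24.000, 14.000, 31.000°), disengaged; cmd=(0,0,0) → follower holds at (-151.000, 26.000, -114.500°)

-57.000 15.500 -126.000
-57.000 15.500 -126.000
-131.000 0.000 -113.500
-131.000 0.000 -113.500
-142.000 -51.500 -108.500
-210.000 -79.000 -61.500
-203.000 9.500 -124.000
-151.000 26.000 -114.500
-151.000 26.000 -114.500


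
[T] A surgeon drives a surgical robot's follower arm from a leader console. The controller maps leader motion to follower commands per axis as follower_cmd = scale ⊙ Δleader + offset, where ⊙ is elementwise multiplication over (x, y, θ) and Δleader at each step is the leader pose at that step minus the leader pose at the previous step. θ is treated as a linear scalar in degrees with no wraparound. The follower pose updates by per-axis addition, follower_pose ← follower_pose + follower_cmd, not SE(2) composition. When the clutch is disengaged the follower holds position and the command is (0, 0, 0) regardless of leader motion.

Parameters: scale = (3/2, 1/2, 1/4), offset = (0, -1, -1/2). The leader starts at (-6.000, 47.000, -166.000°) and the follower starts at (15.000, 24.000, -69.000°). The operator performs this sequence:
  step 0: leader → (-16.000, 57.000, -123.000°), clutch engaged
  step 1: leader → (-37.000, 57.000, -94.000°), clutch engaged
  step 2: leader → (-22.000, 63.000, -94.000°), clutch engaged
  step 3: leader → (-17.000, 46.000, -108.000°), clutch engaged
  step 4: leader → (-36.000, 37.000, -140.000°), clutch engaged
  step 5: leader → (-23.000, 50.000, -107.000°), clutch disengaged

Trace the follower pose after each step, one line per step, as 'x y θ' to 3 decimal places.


0.000 28.000 -58.750
-31.500 27.000 -52.000
-9.000 29.000 -52.500
-1.500 19.500 -56.500
-30.000 14.000 -65.000
-30.000 14.000 -65.000

step 0: Δleader=(-10.000, 10.000, 43.000°), engaged; cmd=(-15.000, 4.000, 10.250°) → follower=(0.000, 28.000, -58.750°)
step 1: Δleader=(-21.000, 0.000, 29.000°), engaged; cmd=(-31.500, -1.000, 6.750°) → follower=(-31.500, 27.000, -52.000°)
step 2: Δleader=(15.000, 6.000, 0.000°), engaged; cmd=(22.500, 2.000, -0.500°) → follower=(-9.000, 29.000, -52.500°)
step 3: Δleader=(5.000, -17.000, -14.000°), engaged; cmd=(7.500, -9.500, -4.000°) → follower=(-1.500, 19.500, -56.500°)
step 4: Δleader=(-19.000, -9.000, -32.000°), engaged; cmd=(-28.500, -5.500, -8.500°) → follower=(-30.000, 14.000, -65.000°)
step 5: Δleader=(13.000, 13.000, 33.000°), disengaged; cmd=(0,0,0) → follower holds at (-30.000, 14.000, -65.000°)


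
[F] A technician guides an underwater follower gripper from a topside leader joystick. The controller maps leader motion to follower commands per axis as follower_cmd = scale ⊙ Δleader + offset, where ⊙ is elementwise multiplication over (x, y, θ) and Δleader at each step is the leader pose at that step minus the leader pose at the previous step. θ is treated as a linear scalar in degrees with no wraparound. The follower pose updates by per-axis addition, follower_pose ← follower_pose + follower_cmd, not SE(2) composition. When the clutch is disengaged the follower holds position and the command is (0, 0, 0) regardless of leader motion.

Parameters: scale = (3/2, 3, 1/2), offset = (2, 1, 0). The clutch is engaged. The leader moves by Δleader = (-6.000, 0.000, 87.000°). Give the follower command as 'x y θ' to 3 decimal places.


-7.000 1.000 43.500

axis x: 3/2·-6.000 + 2 = -7.000
axis y: 3·0.000 + 1 = 1.000
axis θ: 1/2·87.000 + 0 = 43.500


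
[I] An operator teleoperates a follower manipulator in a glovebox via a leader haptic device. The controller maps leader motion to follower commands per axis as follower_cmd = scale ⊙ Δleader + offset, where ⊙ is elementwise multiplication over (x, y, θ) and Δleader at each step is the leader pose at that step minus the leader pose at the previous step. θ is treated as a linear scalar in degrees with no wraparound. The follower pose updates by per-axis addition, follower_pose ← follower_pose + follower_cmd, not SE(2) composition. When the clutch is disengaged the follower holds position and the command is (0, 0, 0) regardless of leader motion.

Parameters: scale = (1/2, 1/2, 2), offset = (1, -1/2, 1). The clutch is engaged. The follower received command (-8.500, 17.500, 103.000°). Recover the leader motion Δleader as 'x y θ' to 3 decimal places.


axis x: (-8.500 − 1) / (1/2) = -19.000
axis y: (17.500 − -1/2) / (1/2) = 36.000
axis θ: (103.000 − 1) / (2) = 51.000

-19.000 36.000 51.000


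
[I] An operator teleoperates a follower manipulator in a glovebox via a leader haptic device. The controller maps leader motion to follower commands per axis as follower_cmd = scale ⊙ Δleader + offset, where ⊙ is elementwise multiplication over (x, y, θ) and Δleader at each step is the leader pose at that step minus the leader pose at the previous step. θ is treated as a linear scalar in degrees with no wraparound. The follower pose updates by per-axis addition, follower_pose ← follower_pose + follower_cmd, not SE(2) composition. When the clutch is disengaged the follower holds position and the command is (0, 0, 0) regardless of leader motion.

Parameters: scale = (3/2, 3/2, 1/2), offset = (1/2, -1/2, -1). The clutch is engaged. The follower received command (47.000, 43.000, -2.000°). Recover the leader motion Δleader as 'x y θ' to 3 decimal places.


31.000 29.000 -2.000

axis x: (47.000 − 1/2) / (3/2) = 31.000
axis y: (43.000 − -1/2) / (3/2) = 29.000
axis θ: (-2.000 − -1) / (1/2) = -2.000


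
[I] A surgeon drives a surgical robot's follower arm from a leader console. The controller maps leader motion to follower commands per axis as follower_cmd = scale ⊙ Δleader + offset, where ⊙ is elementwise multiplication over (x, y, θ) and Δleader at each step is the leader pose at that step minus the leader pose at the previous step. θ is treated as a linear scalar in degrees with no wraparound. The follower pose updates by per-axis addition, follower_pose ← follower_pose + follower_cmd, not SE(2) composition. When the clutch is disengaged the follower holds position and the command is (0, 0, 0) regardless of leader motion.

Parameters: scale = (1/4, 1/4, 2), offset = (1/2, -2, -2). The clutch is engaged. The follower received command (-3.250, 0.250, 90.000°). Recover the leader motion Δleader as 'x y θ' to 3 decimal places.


-15.000 9.000 46.000

axis x: (-3.250 − 1/2) / (1/4) = -15.000
axis y: (0.250 − -2) / (1/4) = 9.000
axis θ: (90.000 − -2) / (2) = 46.000


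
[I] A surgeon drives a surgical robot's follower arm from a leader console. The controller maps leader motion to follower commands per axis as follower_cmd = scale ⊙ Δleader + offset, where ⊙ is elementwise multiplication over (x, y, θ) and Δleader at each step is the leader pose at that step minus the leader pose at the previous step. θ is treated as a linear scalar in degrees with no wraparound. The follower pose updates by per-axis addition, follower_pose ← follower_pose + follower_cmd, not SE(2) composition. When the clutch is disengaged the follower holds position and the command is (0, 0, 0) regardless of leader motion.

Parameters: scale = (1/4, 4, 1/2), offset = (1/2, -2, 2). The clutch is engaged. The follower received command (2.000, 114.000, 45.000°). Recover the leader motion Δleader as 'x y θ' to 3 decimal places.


axis x: (2.000 − 1/2) / (1/4) = 6.000
axis y: (114.000 − -2) / (4) = 29.000
axis θ: (45.000 − 2) / (1/2) = 86.000

6.000 29.000 86.000


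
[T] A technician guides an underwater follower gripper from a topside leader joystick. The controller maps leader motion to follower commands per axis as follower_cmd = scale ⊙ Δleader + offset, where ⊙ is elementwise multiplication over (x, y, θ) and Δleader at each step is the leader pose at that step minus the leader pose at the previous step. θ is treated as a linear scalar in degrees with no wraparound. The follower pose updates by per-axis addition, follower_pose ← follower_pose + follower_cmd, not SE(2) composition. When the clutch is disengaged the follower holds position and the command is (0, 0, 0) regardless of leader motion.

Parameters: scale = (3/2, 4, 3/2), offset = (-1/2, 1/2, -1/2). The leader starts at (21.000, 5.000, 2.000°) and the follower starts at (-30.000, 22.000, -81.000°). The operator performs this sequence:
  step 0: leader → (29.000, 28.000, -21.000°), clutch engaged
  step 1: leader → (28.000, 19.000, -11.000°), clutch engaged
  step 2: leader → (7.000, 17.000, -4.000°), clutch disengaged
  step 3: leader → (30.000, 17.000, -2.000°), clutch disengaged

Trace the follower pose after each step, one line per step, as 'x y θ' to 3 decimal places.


step 0: Δleader=(8.000, 23.000, -23.000°), engaged; cmd=(11.500, 92.500, -35.000°) → follower=(-18.500, 114.500, -116.000°)
step 1: Δleader=(-1.000, -9.000, 10.000°), engaged; cmd=(-2.000, -35.500, 14.500°) → follower=(-20.500, 79.000, -101.500°)
step 2: Δleader=(-21.000, -2.000, 7.000°), disengaged; cmd=(0,0,0) → follower holds at (-20.500, 79.000, -101.500°)
step 3: Δleader=(23.000, 0.000, 2.000°), disengaged; cmd=(0,0,0) → follower holds at (-20.500, 79.000, -101.500°)

-18.500 114.500 -116.000
-20.500 79.000 -101.500
-20.500 79.000 -101.500
-20.500 79.000 -101.500


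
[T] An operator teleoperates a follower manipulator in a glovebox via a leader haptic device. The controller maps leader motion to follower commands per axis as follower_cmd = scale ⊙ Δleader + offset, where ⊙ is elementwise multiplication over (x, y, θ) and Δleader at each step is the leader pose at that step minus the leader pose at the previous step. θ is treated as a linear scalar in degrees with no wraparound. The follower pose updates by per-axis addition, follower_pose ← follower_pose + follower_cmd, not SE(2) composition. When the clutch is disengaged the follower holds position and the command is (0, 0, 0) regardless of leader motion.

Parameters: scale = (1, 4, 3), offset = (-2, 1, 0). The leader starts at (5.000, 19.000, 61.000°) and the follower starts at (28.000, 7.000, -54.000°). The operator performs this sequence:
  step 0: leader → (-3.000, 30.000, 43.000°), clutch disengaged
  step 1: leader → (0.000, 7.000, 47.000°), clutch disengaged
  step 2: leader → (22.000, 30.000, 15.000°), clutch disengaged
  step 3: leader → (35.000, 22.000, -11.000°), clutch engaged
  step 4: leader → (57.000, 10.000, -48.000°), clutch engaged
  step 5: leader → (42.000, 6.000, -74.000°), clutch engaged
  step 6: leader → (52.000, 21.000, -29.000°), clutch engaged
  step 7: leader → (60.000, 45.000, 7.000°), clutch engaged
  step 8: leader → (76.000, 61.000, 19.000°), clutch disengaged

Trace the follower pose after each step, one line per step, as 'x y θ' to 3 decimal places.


step 0: Δleader=(-8.000, 11.000, -18.000°), disengaged; cmd=(0,0,0) → follower holds at (28.000, 7.000, -54.000°)
step 1: Δleader=(3.000, -23.000, 4.000°), disengaged; cmd=(0,0,0) → follower holds at (28.000, 7.000, -54.000°)
step 2: Δleader=(22.000, 23.000, -32.000°), disengaged; cmd=(0,0,0) → follower holds at (28.000, 7.000, -54.000°)
step 3: Δleader=(13.000, -8.000, -26.000°), engaged; cmd=(11.000, -31.000, -78.000°) → follower=(39.000, -24.000, -132.000°)
step 4: Δleader=(22.000, -12.000, -37.000°), engaged; cmd=(20.000, -47.000, -111.000°) → follower=(59.000, -71.000, -243.000°)
step 5: Δleader=(-15.000, -4.000, -26.000°), engaged; cmd=(-17.000, -15.000, -78.000°) → follower=(42.000, -86.000, -321.000°)
step 6: Δleader=(10.000, 15.000, 45.000°), engaged; cmd=(8.000, 61.000, 135.000°) → follower=(50.000, -25.000, -186.000°)
step 7: Δleader=(8.000, 24.000, 36.000°), engaged; cmd=(6.000, 97.000, 108.000°) → follower=(56.000, 72.000, -78.000°)
step 8: Δleader=(16.000, 16.000, 12.000°), disengaged; cmd=(0,0,0) → follower holds at (56.000, 72.000, -78.000°)

28.000 7.000 -54.000
28.000 7.000 -54.000
28.000 7.000 -54.000
39.000 -24.000 -132.000
59.000 -71.000 -243.000
42.000 -86.000 -321.000
50.000 -25.000 -186.000
56.000 72.000 -78.000
56.000 72.000 -78.000


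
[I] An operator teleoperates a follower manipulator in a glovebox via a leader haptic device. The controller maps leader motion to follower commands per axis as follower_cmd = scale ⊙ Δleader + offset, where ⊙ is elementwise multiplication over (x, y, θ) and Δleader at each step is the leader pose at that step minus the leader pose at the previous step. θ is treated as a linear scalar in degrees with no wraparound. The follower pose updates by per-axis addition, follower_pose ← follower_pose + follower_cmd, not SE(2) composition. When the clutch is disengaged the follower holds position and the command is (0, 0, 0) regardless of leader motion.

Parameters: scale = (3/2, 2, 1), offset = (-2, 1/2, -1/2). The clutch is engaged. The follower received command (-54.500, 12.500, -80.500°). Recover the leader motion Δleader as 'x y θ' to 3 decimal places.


-35.000 6.000 -80.000

axis x: (-54.500 − -2) / (3/2) = -35.000
axis y: (12.500 − 1/2) / (2) = 6.000
axis θ: (-80.500 − -1/2) / (1) = -80.000


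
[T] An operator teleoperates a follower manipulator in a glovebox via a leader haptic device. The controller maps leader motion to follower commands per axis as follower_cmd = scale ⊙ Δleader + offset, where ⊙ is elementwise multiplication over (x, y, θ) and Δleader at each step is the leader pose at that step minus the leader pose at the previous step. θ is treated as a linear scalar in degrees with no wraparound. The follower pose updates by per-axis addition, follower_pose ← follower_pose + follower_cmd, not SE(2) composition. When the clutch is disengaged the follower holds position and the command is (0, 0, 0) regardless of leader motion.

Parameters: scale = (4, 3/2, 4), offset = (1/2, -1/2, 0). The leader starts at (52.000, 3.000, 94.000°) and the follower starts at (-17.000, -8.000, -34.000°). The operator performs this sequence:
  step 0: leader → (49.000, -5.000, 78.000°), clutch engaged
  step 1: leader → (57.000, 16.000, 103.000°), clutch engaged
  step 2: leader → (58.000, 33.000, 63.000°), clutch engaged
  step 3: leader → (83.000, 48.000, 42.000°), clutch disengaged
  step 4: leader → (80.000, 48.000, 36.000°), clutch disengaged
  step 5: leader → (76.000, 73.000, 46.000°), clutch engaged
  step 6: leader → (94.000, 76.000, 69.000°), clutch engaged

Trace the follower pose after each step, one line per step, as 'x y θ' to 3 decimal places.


-28.500 -20.500 -98.000
4.000 10.500 2.000
8.500 35.500 -158.000
8.500 35.500 -158.000
8.500 35.500 -158.000
-7.000 72.500 -118.000
65.500 76.500 -26.000

step 0: Δleader=(-3.000, -8.000, -16.000°), engaged; cmd=(-11.500, -12.500, -64.000°) → follower=(-28.500, -20.500, -98.000°)
step 1: Δleader=(8.000, 21.000, 25.000°), engaged; cmd=(32.500, 31.000, 100.000°) → follower=(4.000, 10.500, 2.000°)
step 2: Δleader=(1.000, 17.000, -40.000°), engaged; cmd=(4.500, 25.000, -160.000°) → follower=(8.500, 35.500, -158.000°)
step 3: Δleader=(25.000, 15.000, -21.000°), disengaged; cmd=(0,0,0) → follower holds at (8.500, 35.500, -158.000°)
step 4: Δleader=(-3.000, 0.000, -6.000°), disengaged; cmd=(0,0,0) → follower holds at (8.500, 35.500, -158.000°)
step 5: Δleader=(-4.000, 25.000, 10.000°), engaged; cmd=(-15.500, 37.000, 40.000°) → follower=(-7.000, 72.500, -118.000°)
step 6: Δleader=(18.000, 3.000, 23.000°), engaged; cmd=(72.500, 4.000, 92.000°) → follower=(65.500, 76.500, -26.000°)


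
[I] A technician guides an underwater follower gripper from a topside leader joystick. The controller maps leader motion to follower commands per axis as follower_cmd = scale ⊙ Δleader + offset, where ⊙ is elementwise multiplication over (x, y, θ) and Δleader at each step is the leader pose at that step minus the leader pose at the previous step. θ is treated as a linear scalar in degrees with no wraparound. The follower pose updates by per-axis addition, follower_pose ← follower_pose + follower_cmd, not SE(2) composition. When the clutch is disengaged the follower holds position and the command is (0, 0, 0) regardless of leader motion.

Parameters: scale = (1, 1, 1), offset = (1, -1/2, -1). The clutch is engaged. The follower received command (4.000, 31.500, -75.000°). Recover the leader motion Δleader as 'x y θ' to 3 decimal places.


3.000 32.000 -74.000

axis x: (4.000 − 1) / (1) = 3.000
axis y: (31.500 − -1/2) / (1) = 32.000
axis θ: (-75.000 − -1) / (1) = -74.000


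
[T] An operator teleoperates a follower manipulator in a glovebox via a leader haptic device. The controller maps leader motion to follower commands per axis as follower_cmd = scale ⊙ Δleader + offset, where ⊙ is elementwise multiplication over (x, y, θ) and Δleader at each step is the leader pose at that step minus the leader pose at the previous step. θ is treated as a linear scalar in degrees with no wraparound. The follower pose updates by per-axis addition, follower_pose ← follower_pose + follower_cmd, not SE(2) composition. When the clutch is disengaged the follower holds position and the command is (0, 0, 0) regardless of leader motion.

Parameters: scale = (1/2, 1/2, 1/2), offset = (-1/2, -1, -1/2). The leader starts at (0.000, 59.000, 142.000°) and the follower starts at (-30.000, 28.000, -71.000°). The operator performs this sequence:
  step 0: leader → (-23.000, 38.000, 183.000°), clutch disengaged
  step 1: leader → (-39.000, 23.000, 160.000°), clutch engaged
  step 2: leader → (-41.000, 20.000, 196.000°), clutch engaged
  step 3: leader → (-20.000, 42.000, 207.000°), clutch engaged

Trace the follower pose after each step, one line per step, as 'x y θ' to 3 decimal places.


-30.000 28.000 -71.000
-38.500 19.500 -83.000
-40.000 17.000 -65.500
-30.000 27.000 -60.500

step 0: Δleader=(-23.000, -21.000, 41.000°), disengaged; cmd=(0,0,0) → follower holds at (-30.000, 28.000, -71.000°)
step 1: Δleader=(-16.000, -15.000, -23.000°), engaged; cmd=(-8.500, -8.500, -12.000°) → follower=(-38.500, 19.500, -83.000°)
step 2: Δleader=(-2.000, -3.000, 36.000°), engaged; cmd=(-1.500, -2.500, 17.500°) → follower=(-40.000, 17.000, -65.500°)
step 3: Δleader=(21.000, 22.000, 11.000°), engaged; cmd=(10.000, 10.000, 5.000°) → follower=(-30.000, 27.000, -60.500°)


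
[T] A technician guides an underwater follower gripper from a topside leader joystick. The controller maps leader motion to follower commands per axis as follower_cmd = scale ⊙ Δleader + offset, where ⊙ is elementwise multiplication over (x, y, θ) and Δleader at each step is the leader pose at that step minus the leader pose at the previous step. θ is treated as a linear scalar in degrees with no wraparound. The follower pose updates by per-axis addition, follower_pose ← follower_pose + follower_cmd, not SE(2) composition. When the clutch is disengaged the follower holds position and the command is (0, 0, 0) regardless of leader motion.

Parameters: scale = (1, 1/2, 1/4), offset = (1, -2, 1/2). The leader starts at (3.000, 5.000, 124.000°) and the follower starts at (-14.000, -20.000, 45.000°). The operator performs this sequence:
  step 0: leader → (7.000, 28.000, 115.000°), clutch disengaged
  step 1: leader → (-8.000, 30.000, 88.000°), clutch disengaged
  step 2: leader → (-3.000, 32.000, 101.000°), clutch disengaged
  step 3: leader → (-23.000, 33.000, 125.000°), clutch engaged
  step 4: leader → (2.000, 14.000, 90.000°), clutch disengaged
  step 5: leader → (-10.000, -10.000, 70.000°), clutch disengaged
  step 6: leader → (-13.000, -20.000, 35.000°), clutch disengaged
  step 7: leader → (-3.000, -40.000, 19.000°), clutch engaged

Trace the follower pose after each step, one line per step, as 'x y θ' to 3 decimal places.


-14.000 -20.000 45.000
-14.000 -20.000 45.000
-14.000 -20.000 45.000
-33.000 -21.500 51.500
-33.000 -21.500 51.500
-33.000 -21.500 51.500
-33.000 -21.500 51.500
-22.000 -33.500 48.000

step 0: Δleader=(4.000, 23.000, -9.000°), disengaged; cmd=(0,0,0) → follower holds at (-14.000, -20.000, 45.000°)
step 1: Δleader=(-15.000, 2.000, -27.000°), disengaged; cmd=(0,0,0) → follower holds at (-14.000, -20.000, 45.000°)
step 2: Δleader=(5.000, 2.000, 13.000°), disengaged; cmd=(0,0,0) → follower holds at (-14.000, -20.000, 45.000°)
step 3: Δleader=(-20.000, 1.000, 24.000°), engaged; cmd=(-19.000, -1.500, 6.500°) → follower=(-33.000, -21.500, 51.500°)
step 4: Δleader=(25.000, -19.000, -35.000°), disengaged; cmd=(0,0,0) → follower holds at (-33.000, -21.500, 51.500°)
step 5: Δleader=(-12.000, -24.000, -20.000°), disengaged; cmd=(0,0,0) → follower holds at (-33.000, -21.500, 51.500°)
step 6: Δleader=(-3.000, -10.000, -35.000°), disengaged; cmd=(0,0,0) → follower holds at (-33.000, -21.500, 51.500°)
step 7: Δleader=(10.000, -20.000, -16.000°), engaged; cmd=(11.000, -12.000, -3.500°) → follower=(-22.000, -33.500, 48.000°)


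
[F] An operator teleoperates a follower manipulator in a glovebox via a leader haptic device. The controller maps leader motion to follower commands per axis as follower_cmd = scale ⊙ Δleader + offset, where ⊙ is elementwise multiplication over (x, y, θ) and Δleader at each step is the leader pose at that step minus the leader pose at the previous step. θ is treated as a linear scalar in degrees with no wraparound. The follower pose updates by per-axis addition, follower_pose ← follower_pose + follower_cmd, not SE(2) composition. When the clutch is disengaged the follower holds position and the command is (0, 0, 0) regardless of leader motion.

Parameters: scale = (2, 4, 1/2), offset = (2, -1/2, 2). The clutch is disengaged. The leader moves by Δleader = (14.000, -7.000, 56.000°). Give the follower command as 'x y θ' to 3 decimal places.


0.000 0.000 0.000

clutch disengaged → follower holds; cmd = (0, 0, 0)


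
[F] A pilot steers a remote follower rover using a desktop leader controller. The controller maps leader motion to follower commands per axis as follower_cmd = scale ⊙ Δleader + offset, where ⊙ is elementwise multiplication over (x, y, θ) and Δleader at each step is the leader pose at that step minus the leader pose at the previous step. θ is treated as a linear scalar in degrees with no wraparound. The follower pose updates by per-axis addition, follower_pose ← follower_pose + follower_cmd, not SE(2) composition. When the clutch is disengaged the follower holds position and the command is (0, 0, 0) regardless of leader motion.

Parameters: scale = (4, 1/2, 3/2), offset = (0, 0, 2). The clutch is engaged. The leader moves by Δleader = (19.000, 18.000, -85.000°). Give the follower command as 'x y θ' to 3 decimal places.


76.000 9.000 -125.500

axis x: 4·19.000 + 0 = 76.000
axis y: 1/2·18.000 + 0 = 9.000
axis θ: 3/2·-85.000 + 2 = -125.500


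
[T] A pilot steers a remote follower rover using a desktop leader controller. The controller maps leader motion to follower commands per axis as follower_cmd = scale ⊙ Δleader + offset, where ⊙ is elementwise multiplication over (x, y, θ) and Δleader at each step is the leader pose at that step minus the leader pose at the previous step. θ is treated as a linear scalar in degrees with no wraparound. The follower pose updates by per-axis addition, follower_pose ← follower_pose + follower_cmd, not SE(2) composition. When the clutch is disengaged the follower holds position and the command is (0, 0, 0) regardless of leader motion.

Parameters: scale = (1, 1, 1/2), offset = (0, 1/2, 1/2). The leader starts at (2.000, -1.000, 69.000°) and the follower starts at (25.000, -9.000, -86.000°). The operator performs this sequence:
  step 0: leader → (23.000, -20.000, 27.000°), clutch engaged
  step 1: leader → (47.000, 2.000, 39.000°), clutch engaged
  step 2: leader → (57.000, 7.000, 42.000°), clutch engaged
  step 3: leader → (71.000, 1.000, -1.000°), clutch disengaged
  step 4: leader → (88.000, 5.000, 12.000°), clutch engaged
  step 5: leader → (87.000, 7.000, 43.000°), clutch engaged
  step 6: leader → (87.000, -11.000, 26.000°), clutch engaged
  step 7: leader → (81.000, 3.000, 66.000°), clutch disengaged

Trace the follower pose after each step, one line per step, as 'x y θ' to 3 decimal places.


46.000 -27.500 -106.500
70.000 -5.000 -100.000
80.000 0.500 -98.000
80.000 0.500 -98.000
97.000 5.000 -91.000
96.000 7.500 -75.000
96.000 -10.000 -83.000
96.000 -10.000 -83.000

step 0: Δleader=(21.000, -19.000, -42.000°), engaged; cmd=(21.000, -18.500, -20.500°) → follower=(46.000, -27.500, -106.500°)
step 1: Δleader=(24.000, 22.000, 12.000°), engaged; cmd=(24.000, 22.500, 6.500°) → follower=(70.000, -5.000, -100.000°)
step 2: Δleader=(10.000, 5.000, 3.000°), engaged; cmd=(10.000, 5.500, 2.000°) → follower=(80.000, 0.500, -98.000°)
step 3: Δleader=(14.000, -6.000, -43.000°), disengaged; cmd=(0,0,0) → follower holds at (80.000, 0.500, -98.000°)
step 4: Δleader=(17.000, 4.000, 13.000°), engaged; cmd=(17.000, 4.500, 7.000°) → follower=(97.000, 5.000, -91.000°)
step 5: Δleader=(-1.000, 2.000, 31.000°), engaged; cmd=(-1.000, 2.500, 16.000°) → follower=(96.000, 7.500, -75.000°)
step 6: Δleader=(0.000, -18.000, -17.000°), engaged; cmd=(0.000, -17.500, -8.000°) → follower=(96.000, -10.000, -83.000°)
step 7: Δleader=(-6.000, 14.000, 40.000°), disengaged; cmd=(0,0,0) → follower holds at (96.000, -10.000, -83.000°)


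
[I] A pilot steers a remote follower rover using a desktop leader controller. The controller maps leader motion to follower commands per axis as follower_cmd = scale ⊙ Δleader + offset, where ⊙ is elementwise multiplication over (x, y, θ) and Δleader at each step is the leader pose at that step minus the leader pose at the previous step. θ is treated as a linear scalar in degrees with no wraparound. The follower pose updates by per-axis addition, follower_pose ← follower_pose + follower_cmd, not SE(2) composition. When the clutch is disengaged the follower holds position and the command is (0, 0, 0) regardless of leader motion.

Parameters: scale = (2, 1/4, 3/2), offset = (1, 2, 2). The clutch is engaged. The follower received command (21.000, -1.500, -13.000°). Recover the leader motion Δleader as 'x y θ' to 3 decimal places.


10.000 -14.000 -10.000

axis x: (21.000 − 1) / (2) = 10.000
axis y: (-1.500 − 2) / (1/4) = -14.000
axis θ: (-13.000 − 2) / (3/2) = -10.000


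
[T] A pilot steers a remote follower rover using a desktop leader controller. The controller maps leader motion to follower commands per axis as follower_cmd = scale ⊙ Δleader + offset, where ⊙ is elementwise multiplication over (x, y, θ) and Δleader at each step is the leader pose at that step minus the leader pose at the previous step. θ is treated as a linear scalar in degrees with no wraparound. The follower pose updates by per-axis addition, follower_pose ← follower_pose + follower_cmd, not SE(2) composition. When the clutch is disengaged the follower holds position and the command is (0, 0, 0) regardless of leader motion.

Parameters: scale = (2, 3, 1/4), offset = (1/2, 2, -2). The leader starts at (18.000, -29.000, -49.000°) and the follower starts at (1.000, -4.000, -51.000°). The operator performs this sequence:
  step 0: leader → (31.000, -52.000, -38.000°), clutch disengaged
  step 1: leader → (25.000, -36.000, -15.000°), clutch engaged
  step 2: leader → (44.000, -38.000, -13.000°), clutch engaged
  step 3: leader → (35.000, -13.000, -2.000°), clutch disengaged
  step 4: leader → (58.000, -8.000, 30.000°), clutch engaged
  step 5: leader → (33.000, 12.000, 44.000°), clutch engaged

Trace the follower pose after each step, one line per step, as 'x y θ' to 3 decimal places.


1.000 -4.000 -51.000
-10.500 46.000 -47.250
28.000 42.000 -48.750
28.000 42.000 -48.750
74.500 59.000 -42.750
25.000 121.000 -41.250

step 0: Δleader=(13.000, -23.000, 11.000°), disengaged; cmd=(0,0,0) → follower holds at (1.000, -4.000, -51.000°)
step 1: Δleader=(-6.000, 16.000, 23.000°), engaged; cmd=(-11.500, 50.000, 3.750°) → follower=(-10.500, 46.000, -47.250°)
step 2: Δleader=(19.000, -2.000, 2.000°), engaged; cmd=(38.500, -4.000, -1.500°) → follower=(28.000, 42.000, -48.750°)
step 3: Δleader=(-9.000, 25.000, 11.000°), disengaged; cmd=(0,0,0) → follower holds at (28.000, 42.000, -48.750°)
step 4: Δleader=(23.000, 5.000, 32.000°), engaged; cmd=(46.500, 17.000, 6.000°) → follower=(74.500, 59.000, -42.750°)
step 5: Δleader=(-25.000, 20.000, 14.000°), engaged; cmd=(-49.500, 62.000, 1.500°) → follower=(25.000, 121.000, -41.250°)


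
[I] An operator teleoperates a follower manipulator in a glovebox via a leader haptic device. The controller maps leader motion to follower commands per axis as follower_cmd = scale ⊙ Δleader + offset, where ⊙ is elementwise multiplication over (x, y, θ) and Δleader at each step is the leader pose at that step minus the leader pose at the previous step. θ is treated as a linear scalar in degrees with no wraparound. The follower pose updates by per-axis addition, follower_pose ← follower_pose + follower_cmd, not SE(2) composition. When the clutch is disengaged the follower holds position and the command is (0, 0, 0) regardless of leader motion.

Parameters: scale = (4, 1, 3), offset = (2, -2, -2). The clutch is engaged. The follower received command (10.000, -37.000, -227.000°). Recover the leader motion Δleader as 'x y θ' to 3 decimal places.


axis x: (10.000 − 2) / (4) = 2.000
axis y: (-37.000 − -2) / (1) = -35.000
axis θ: (-227.000 − -2) / (3) = -75.000

2.000 -35.000 -75.000


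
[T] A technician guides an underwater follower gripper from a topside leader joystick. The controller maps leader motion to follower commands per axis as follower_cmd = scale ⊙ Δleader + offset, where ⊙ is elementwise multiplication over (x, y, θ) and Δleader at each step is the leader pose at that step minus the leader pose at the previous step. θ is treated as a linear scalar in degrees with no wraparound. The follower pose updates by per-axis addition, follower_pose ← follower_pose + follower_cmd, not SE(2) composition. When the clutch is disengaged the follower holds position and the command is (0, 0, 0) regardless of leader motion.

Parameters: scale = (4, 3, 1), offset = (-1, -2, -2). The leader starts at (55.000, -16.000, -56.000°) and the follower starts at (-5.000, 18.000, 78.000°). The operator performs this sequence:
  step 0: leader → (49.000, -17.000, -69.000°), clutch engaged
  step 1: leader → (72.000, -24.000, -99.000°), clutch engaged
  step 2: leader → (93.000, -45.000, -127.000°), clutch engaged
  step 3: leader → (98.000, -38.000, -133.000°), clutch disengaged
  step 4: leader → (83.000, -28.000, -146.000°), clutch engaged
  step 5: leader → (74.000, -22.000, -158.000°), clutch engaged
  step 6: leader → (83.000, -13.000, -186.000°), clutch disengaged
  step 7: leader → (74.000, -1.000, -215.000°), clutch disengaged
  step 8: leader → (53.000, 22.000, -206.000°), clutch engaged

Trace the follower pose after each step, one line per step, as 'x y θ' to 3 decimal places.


step 0: Δleader=(-6.000, -1.000, -13.000°), engaged; cmd=(-25.000, -5.000, -15.000°) → follower=(-30.000, 13.000, 63.000°)
step 1: Δleader=(23.000, -7.000, -30.000°), engaged; cmd=(91.000, -23.000, -32.000°) → follower=(61.000, -10.000, 31.000°)
step 2: Δleader=(21.000, -21.000, -28.000°), engaged; cmd=(83.000, -65.000, -30.000°) → follower=(144.000, -75.000, 1.000°)
step 3: Δleader=(5.000, 7.000, -6.000°), disengaged; cmd=(0,0,0) → follower holds at (144.000, -75.000, 1.000°)
step 4: Δleader=(-15.000, 10.000, -13.000°), engaged; cmd=(-61.000, 28.000, -15.000°) → follower=(83.000, -47.000, -14.000°)
step 5: Δleader=(-9.000, 6.000, -12.000°), engaged; cmd=(-37.000, 16.000, -14.000°) → follower=(46.000, -31.000, -28.000°)
step 6: Δleader=(9.000, 9.000, -28.000°), disengaged; cmd=(0,0,0) → follower holds at (46.000, -31.000, -28.000°)
step 7: Δleader=(-9.000, 12.000, -29.000°), disengaged; cmd=(0,0,0) → follower holds at (46.000, -31.000, -28.000°)
step 8: Δleader=(-21.000, 23.000, 9.000°), engaged; cmd=(-85.000, 67.000, 7.000°) → follower=(-39.000, 36.000, -21.000°)

-30.000 13.000 63.000
61.000 -10.000 31.000
144.000 -75.000 1.000
144.000 -75.000 1.000
83.000 -47.000 -14.000
46.000 -31.000 -28.000
46.000 -31.000 -28.000
46.000 -31.000 -28.000
-39.000 36.000 -21.000


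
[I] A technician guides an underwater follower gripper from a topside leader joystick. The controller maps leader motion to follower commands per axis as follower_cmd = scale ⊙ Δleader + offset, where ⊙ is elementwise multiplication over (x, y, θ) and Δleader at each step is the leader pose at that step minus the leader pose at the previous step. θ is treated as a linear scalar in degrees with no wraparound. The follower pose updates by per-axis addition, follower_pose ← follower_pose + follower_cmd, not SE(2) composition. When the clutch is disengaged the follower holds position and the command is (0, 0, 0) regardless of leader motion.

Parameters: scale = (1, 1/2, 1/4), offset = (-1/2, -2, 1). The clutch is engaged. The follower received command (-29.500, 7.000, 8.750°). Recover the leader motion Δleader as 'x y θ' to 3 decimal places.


axis x: (-29.500 − -1/2) / (1) = -29.000
axis y: (7.000 − -2) / (1/2) = 18.000
axis θ: (8.750 − 1) / (1/4) = 31.000

-29.000 18.000 31.000


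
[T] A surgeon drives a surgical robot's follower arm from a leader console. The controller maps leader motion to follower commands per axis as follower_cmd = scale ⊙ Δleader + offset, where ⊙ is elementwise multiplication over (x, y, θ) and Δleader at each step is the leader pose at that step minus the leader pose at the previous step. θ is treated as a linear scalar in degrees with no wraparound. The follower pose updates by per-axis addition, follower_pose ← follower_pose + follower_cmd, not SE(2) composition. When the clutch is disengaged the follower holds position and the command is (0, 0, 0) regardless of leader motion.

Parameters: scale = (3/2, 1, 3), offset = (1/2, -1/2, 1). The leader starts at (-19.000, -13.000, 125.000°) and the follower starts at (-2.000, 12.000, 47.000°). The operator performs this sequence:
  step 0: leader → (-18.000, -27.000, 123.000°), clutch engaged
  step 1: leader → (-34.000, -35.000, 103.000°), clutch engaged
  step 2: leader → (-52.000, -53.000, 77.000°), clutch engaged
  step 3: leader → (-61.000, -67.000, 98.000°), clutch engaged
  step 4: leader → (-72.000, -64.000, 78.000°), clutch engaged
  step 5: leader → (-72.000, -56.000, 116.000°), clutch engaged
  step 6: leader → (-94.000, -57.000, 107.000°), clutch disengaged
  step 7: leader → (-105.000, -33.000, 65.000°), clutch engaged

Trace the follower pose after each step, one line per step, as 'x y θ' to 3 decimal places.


0.000 -2.500 42.000
-23.500 -11.000 -17.000
-50.000 -29.500 -94.000
-63.000 -44.000 -30.000
-79.000 -41.500 -89.000
-78.500 -34.000 26.000
-78.500 -34.000 26.000
-94.500 -10.500 -99.000

step 0: Δleader=(1.000, -14.000, -2.000°), engaged; cmd=(2.000, -14.500, -5.000°) → follower=(0.000, -2.500, 42.000°)
step 1: Δleader=(-16.000, -8.000, -20.000°), engaged; cmd=(-23.500, -8.500, -59.000°) → follower=(-23.500, -11.000, -17.000°)
step 2: Δleader=(-18.000, -18.000, -26.000°), engaged; cmd=(-26.500, -18.500, -77.000°) → follower=(-50.000, -29.500, -94.000°)
step 3: Δleader=(-9.000, -14.000, 21.000°), engaged; cmd=(-13.000, -14.500, 64.000°) → follower=(-63.000, -44.000, -30.000°)
step 4: Δleader=(-11.000, 3.000, -20.000°), engaged; cmd=(-16.000, 2.500, -59.000°) → follower=(-79.000, -41.500, -89.000°)
step 5: Δleader=(0.000, 8.000, 38.000°), engaged; cmd=(0.500, 7.500, 115.000°) → follower=(-78.500, -34.000, 26.000°)
step 6: Δleader=(-22.000, -1.000, -9.000°), disengaged; cmd=(0,0,0) → follower holds at (-78.500, -34.000, 26.000°)
step 7: Δleader=(-11.000, 24.000, -42.000°), engaged; cmd=(-16.000, 23.500, -125.000°) → follower=(-94.500, -10.500, -99.000°)


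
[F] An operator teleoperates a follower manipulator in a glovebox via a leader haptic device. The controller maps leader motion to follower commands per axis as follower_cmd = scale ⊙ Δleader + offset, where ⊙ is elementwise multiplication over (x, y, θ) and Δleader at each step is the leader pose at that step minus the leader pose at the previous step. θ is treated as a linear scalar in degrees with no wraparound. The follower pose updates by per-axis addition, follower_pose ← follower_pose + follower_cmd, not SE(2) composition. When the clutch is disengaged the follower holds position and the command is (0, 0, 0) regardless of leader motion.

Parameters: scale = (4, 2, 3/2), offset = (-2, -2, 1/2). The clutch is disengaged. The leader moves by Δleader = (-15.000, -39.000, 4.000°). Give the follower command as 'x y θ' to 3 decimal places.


0.000 0.000 0.000

clutch disengaged → follower holds; cmd = (0, 0, 0)
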